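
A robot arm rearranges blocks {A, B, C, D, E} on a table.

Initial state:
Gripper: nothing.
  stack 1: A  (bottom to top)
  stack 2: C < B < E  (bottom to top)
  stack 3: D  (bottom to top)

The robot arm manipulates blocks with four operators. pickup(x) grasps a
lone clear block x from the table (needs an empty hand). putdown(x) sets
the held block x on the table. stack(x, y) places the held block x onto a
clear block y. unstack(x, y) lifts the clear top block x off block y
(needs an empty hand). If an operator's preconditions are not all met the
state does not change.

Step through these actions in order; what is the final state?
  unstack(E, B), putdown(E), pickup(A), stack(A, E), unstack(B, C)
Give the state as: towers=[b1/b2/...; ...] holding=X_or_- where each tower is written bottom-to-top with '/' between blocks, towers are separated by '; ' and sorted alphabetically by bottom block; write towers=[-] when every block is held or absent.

step 1 (unstack(E, B)): towers=[A; C/B; D] holding=E
step 2 (putdown(E)): towers=[A; C/B; D; E] holding=-
step 3 (pickup(A)): towers=[C/B; D; E] holding=A
step 4 (stack(A, E)): towers=[C/B; D; E/A] holding=-
step 5 (unstack(B, C)): towers=[C; D; E/A] holding=B

towers=[C; D; E/A] holding=B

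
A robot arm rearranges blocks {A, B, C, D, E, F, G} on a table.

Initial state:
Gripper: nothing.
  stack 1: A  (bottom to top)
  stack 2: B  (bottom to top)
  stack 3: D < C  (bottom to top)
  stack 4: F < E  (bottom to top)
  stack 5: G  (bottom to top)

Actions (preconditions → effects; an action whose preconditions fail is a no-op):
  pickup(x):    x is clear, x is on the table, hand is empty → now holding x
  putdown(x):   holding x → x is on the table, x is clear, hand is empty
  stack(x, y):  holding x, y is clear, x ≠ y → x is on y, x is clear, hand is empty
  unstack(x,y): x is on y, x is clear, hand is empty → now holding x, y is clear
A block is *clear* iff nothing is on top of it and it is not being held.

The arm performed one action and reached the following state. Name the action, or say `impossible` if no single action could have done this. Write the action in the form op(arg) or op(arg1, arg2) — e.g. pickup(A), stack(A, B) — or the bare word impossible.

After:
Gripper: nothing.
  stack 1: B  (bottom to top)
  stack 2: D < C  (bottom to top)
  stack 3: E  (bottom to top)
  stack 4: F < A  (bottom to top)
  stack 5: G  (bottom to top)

impossible

target: towers=[B; D/C; E; F/A; G] holding=-
         pickup(B) → towers=[A; D/C; F/E; G] holding=B
         pickup(G) → towers=[A; B; D/C; F/E] holding=G
         pickup(A) → towers=[B; D/C; F/E; G] holding=A
     unstack(E, F) → towers=[A; B; D/C; F; G] holding=E
     unstack(C, D) → towers=[A; B; D; F/E; G] holding=C
none of the 5 applicable actions match → impossible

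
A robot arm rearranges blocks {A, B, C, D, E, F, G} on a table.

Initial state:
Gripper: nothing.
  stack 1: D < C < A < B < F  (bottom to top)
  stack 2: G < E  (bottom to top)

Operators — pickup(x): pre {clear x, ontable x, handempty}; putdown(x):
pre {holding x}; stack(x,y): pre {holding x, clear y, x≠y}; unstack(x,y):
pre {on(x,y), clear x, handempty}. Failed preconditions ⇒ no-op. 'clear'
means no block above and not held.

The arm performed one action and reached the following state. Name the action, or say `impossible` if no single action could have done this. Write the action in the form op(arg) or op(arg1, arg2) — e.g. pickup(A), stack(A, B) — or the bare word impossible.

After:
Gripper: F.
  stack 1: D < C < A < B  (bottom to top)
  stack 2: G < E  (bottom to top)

target: towers=[D/C/A/B; G/E] holding=F
     unstack(F, B) → towers=[D/C/A/B; G/E] holding=F  ← match
     unstack(E, G) → towers=[D/C/A/B/F; G] holding=E

unstack(F, B)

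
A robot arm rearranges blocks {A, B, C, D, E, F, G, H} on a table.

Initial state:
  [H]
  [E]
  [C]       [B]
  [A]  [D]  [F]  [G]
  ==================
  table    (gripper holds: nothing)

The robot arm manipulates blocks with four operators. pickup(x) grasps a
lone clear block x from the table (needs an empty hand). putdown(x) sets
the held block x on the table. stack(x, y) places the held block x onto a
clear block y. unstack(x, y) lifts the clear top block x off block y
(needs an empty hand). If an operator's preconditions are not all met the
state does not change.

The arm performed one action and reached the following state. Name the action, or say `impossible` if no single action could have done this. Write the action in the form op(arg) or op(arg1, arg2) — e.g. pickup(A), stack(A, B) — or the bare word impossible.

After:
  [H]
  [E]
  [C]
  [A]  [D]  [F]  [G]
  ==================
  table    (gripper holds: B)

unstack(B, F)

target: towers=[A/C/E/H; D; F; G] holding=B
         pickup(G) → towers=[A/C/E/H; D; F/B] holding=G
     unstack(H, E) → towers=[A/C/E; D; F/B; G] holding=H
     unstack(B, F) → towers=[A/C/E/H; D; F; G] holding=B  ← match
         pickup(D) → towers=[A/C/E/H; F/B; G] holding=D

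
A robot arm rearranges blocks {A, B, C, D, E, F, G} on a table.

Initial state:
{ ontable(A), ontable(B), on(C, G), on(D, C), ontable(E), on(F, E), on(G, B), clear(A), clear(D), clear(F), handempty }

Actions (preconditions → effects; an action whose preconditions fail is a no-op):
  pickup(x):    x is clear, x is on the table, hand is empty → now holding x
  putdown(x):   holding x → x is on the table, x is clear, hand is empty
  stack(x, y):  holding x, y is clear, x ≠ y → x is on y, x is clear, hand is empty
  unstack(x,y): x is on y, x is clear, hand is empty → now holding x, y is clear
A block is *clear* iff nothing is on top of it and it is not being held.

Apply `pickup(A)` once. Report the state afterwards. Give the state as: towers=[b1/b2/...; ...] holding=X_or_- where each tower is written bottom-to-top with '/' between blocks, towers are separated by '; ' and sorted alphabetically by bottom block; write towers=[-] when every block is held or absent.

before: towers=[A; B/G/C/D; E/F] holding=-
pre[pickup(A)]: clear(A) yes, ontable(A) yes, handempty yes
all met → apply pickup(A)
after:  towers=[B/G/C/D; E/F] holding=A

towers=[B/G/C/D; E/F] holding=A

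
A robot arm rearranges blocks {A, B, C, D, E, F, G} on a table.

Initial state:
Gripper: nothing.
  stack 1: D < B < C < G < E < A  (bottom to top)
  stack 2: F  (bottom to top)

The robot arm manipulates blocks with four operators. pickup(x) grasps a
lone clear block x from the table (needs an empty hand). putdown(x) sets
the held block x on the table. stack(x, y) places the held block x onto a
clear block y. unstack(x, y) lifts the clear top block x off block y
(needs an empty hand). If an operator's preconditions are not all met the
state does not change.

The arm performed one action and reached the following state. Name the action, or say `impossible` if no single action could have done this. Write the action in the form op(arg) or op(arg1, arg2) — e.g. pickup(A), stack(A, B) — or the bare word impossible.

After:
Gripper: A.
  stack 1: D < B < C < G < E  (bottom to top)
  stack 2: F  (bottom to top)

unstack(A, E)

target: towers=[D/B/C/G/E; F] holding=A
         pickup(F) → towers=[D/B/C/G/E/A] holding=F
     unstack(A, E) → towers=[D/B/C/G/E; F] holding=A  ← match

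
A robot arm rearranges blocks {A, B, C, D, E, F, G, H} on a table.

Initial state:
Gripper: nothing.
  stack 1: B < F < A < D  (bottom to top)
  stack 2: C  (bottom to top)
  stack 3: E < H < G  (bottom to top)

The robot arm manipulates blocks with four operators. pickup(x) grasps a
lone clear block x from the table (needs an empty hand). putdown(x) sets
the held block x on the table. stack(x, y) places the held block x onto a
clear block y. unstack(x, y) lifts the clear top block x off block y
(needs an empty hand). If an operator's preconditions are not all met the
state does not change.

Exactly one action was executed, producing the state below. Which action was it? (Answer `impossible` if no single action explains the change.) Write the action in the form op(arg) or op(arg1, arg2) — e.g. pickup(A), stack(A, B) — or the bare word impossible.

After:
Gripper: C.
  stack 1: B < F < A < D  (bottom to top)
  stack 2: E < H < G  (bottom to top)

target: towers=[B/F/A/D; E/H/G] holding=C
     unstack(G, H) → towers=[B/F/A/D; C; E/H] holding=G
     unstack(D, A) → towers=[B/F/A; C; E/H/G] holding=D
         pickup(C) → towers=[B/F/A/D; E/H/G] holding=C  ← match

pickup(C)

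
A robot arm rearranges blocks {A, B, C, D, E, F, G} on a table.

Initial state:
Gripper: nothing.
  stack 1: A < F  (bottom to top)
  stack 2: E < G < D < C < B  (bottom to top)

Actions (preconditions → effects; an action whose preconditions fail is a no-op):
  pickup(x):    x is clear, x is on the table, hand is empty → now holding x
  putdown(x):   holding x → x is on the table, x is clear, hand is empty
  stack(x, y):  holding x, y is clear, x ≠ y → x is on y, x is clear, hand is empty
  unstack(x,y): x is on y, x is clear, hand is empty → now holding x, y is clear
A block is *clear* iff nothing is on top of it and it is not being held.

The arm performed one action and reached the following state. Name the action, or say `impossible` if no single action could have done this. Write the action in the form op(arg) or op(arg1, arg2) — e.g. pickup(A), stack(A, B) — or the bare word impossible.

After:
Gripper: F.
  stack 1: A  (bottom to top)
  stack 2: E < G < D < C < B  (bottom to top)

target: towers=[A; E/G/D/C/B] holding=F
     unstack(B, C) → towers=[A/F; E/G/D/C] holding=B
     unstack(F, A) → towers=[A; E/G/D/C/B] holding=F  ← match

unstack(F, A)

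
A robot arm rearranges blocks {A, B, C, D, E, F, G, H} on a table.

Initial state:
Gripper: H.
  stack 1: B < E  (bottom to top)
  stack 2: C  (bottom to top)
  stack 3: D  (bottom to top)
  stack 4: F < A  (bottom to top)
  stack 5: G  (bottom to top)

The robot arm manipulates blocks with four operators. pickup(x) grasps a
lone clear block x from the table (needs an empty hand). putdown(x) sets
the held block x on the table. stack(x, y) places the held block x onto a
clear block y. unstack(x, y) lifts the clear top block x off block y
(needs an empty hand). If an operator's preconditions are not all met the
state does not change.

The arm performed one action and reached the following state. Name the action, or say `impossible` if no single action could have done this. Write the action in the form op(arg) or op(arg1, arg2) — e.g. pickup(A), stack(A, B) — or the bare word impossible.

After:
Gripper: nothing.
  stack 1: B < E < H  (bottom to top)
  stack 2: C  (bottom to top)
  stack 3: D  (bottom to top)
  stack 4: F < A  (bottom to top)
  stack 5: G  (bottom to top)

stack(H, E)

target: towers=[B/E/H; C; D; F/A; G] holding=-
        putdown(H) → towers=[B/E; C; D; F/A; G; H] holding=-
       stack(H, G) → towers=[B/E; C; D; F/A; G/H] holding=-
       stack(H, A) → towers=[B/E; C; D; F/A/H; G] holding=-
       stack(H, E) → towers=[B/E/H; C; D; F/A; G] holding=-  ← match
       stack(H, D) → towers=[B/E; C; D/H; F/A; G] holding=-
       stack(H, C) → towers=[B/E; C/H; D; F/A; G] holding=-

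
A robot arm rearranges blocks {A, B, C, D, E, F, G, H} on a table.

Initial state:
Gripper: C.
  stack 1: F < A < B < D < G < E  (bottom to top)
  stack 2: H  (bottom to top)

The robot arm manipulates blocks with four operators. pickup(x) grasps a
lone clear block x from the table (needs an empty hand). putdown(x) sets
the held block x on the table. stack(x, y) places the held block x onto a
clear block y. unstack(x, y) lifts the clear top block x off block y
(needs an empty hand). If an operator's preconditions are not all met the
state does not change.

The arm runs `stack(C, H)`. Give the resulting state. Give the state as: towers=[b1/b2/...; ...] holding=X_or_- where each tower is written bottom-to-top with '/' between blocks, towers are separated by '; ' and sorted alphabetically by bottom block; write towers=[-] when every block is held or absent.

towers=[F/A/B/D/G/E; H/C] holding=-

before: towers=[F/A/B/D/G/E; H] holding=C
pre[stack(C, H)]: holding(C) ok, clear(H) ok, C≠H ok
all met → apply stack(C, H)
after:  towers=[F/A/B/D/G/E; H/C] holding=-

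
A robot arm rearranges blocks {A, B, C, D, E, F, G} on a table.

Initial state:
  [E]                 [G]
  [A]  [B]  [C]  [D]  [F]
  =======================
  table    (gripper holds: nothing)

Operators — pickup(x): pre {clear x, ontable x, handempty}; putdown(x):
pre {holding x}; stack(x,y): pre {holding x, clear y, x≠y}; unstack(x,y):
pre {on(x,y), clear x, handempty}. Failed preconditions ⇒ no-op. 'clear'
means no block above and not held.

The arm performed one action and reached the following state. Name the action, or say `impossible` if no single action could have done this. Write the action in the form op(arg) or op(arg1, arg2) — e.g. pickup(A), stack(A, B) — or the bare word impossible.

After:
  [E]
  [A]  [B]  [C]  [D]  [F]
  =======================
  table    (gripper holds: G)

target: towers=[A/E; B; C; D; F] holding=G
         pickup(B) → towers=[A/E; C; D; F/G] holding=B
     unstack(G, F) → towers=[A/E; B; C; D; F] holding=G  ← match
         pickup(D) → towers=[A/E; B; C; F/G] holding=D
     unstack(E, A) → towers=[A; B; C; D; F/G] holding=E
         pickup(C) → towers=[A/E; B; D; F/G] holding=C

unstack(G, F)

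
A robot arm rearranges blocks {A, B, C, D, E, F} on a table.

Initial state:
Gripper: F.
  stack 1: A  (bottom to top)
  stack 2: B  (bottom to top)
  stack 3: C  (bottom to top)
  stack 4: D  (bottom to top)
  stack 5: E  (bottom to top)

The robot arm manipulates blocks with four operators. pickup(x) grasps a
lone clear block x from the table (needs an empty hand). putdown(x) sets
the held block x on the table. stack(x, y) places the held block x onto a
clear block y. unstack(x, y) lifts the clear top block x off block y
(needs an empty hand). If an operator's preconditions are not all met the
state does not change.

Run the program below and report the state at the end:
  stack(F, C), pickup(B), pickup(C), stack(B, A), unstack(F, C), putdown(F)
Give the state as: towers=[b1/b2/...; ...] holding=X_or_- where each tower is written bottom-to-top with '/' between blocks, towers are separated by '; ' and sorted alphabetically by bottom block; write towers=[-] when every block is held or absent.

step 1 (stack(F, C)): towers=[A; B; C/F; D; E] holding=-
step 2 (pickup(B)): towers=[A; C/F; D; E] holding=B
step 3 (pickup(C)) [no-op]: towers=[A; C/F; D; E] holding=B
step 4 (stack(B, A)): towers=[A/B; C/F; D; E] holding=-
step 5 (unstack(F, C)): towers=[A/B; C; D; E] holding=F
step 6 (putdown(F)): towers=[A/B; C; D; E; F] holding=-

towers=[A/B; C; D; E; F] holding=-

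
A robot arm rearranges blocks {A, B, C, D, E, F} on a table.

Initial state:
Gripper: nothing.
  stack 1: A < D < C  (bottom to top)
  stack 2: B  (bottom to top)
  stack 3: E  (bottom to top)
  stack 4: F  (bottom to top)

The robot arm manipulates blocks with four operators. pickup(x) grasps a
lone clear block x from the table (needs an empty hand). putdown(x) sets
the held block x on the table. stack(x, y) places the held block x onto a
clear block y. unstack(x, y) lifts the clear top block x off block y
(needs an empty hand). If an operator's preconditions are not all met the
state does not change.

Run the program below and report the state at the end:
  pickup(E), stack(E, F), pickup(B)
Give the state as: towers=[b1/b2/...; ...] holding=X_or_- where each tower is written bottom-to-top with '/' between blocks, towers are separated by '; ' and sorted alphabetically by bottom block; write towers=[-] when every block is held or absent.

step 1 (pickup(E)): towers=[A/D/C; B; F] holding=E
step 2 (stack(E, F)): towers=[A/D/C; B; F/E] holding=-
step 3 (pickup(B)): towers=[A/D/C; F/E] holding=B

towers=[A/D/C; F/E] holding=B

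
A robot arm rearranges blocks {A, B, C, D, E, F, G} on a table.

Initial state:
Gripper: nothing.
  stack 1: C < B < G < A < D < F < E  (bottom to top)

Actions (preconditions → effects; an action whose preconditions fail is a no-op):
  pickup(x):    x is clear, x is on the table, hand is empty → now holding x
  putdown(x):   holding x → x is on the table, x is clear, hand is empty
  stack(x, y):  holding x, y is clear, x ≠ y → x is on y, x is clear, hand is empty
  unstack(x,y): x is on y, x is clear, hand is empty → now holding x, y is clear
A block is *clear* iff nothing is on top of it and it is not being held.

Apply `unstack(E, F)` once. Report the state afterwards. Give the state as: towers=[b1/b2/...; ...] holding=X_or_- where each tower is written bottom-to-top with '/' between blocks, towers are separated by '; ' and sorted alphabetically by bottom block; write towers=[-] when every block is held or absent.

towers=[C/B/G/A/D/F] holding=E

before: towers=[C/B/G/A/D/F/E] holding=-
pre[unstack(E, F)]: on(E,F) ok, clear(E) ok, handempty ok
all met → apply unstack(E, F)
after:  towers=[C/B/G/A/D/F] holding=E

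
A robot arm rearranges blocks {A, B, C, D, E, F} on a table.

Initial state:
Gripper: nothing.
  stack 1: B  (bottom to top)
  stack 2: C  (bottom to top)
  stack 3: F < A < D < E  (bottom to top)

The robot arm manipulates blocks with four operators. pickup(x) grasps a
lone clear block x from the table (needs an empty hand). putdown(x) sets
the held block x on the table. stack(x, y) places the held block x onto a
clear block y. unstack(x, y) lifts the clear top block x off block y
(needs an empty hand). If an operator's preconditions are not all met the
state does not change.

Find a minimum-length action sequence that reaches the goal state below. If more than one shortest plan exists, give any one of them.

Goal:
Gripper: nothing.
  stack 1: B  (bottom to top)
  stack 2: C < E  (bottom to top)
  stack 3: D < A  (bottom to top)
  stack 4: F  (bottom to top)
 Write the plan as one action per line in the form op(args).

step 1 (unstack(E, D)): towers=[B; C; F/A/D] holding=E
step 2 (stack(E, C)): towers=[B; C/E; F/A/D] holding=-
step 3 (unstack(D, A)): towers=[B; C/E; F/A] holding=D
step 4 (putdown(D)): towers=[B; C/E; D; F/A] holding=-
step 5 (unstack(A, F)): towers=[B; C/E; D; F] holding=A
step 6 (stack(A, D)): towers=[B; C/E; D/A; F] holding=-
goal check: towers=[B; C/E; D/A; F] holding=- — reached (length 6, optimal by BFS)

unstack(E, D)
stack(E, C)
unstack(D, A)
putdown(D)
unstack(A, F)
stack(A, D)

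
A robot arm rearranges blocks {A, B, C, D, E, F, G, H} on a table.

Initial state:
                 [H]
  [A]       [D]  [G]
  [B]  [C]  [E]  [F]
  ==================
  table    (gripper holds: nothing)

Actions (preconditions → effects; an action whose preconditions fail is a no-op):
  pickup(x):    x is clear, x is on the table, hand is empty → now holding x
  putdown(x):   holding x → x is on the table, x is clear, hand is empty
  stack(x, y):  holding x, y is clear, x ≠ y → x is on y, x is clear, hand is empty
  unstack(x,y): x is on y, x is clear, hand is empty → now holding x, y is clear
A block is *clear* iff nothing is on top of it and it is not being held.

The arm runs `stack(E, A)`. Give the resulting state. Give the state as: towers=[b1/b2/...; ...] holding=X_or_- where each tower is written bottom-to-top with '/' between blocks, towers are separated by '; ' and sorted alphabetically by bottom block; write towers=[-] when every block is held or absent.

towers=[B/A; C; E/D; F/G/H] holding=-

before: towers=[B/A; C; E/D; F/G/H] holding=-
pre[stack(E, A)]: holding(E) fail, clear(A) ok, E≠A ok
holding(E) unmet → stack(E, A) is a no-op
after:  towers=[B/A; C; E/D; F/G/H] holding=-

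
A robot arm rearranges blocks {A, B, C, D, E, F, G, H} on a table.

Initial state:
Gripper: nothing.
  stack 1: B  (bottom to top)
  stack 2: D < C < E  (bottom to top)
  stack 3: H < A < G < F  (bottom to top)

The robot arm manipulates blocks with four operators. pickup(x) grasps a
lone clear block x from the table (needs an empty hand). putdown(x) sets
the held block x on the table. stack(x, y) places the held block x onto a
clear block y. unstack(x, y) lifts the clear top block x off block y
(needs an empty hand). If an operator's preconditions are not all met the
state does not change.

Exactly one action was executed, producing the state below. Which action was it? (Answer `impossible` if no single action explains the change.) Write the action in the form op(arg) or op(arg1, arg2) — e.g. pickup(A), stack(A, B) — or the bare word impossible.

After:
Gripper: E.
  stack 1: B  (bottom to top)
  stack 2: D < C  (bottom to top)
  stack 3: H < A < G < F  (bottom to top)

target: towers=[B; D/C; H/A/G/F] holding=E
     unstack(E, C) → towers=[B; D/C; H/A/G/F] holding=E  ← match
         pickup(B) → towers=[D/C/E; H/A/G/F] holding=B
     unstack(F, G) → towers=[B; D/C/E; H/A/G] holding=F

unstack(E, C)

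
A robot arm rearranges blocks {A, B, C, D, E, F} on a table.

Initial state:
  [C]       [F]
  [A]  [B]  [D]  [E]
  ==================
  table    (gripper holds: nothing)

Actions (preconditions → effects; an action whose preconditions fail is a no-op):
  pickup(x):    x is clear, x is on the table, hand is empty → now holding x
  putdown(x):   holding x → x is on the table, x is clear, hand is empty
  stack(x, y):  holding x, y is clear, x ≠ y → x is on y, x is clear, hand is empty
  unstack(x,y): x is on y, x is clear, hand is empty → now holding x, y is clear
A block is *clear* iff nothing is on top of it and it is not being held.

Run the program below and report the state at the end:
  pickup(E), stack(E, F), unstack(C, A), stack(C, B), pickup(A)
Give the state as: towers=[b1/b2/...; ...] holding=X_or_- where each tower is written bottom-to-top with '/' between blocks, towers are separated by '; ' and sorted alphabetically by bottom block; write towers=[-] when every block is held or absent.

towers=[B/C; D/F/E] holding=A

step 1 (pickup(E)): towers=[A/C; B; D/F] holding=E
step 2 (stack(E, F)): towers=[A/C; B; D/F/E] holding=-
step 3 (unstack(C, A)): towers=[A; B; D/F/E] holding=C
step 4 (stack(C, B)): towers=[A; B/C; D/F/E] holding=-
step 5 (pickup(A)): towers=[B/C; D/F/E] holding=A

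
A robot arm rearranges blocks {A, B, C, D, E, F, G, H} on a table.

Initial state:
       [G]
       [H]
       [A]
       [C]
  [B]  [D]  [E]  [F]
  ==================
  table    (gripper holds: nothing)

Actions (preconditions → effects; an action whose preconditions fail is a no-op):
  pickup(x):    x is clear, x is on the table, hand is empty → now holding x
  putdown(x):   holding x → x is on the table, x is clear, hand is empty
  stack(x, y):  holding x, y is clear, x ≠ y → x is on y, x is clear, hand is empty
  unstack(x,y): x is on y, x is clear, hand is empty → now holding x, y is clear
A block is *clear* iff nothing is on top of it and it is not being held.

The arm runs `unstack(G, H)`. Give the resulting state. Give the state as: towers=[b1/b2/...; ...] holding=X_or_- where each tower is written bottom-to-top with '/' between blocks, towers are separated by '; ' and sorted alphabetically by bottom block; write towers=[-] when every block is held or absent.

towers=[B; D/C/A/H; E; F] holding=G

before: towers=[B; D/C/A/H/G; E; F] holding=-
pre[unstack(G, H)]: on(G,H) yes, clear(G) yes, handempty yes
all met → apply unstack(G, H)
after:  towers=[B; D/C/A/H; E; F] holding=G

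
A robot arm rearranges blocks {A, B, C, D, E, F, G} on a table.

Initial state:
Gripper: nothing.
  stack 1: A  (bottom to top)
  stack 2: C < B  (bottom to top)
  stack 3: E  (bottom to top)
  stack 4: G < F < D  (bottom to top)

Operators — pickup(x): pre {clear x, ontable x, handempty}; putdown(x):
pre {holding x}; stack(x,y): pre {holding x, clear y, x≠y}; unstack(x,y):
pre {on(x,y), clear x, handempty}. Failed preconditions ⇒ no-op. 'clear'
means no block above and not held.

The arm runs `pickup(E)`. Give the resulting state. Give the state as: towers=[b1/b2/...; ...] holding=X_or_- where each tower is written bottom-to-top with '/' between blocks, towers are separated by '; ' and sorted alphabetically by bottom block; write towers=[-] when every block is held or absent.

towers=[A; C/B; G/F/D] holding=E

before: towers=[A; C/B; E; G/F/D] holding=-
pre[pickup(E)]: clear(E) yes, ontable(E) yes, handempty yes
all met → apply pickup(E)
after:  towers=[A; C/B; G/F/D] holding=E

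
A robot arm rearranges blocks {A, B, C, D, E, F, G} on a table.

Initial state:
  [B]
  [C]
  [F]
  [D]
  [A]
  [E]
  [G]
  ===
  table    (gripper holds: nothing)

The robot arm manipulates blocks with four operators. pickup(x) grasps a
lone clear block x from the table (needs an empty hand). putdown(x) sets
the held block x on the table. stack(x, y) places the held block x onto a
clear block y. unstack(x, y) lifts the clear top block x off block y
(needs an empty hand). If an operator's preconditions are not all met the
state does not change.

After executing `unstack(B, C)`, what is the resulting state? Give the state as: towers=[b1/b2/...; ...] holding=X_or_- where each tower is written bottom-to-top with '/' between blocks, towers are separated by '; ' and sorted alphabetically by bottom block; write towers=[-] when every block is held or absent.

towers=[G/E/A/D/F/C] holding=B

before: towers=[G/E/A/D/F/C/B] holding=-
pre[unstack(B, C)]: on(B,C) ok, clear(B) ok, handempty ok
all met → apply unstack(B, C)
after:  towers=[G/E/A/D/F/C] holding=B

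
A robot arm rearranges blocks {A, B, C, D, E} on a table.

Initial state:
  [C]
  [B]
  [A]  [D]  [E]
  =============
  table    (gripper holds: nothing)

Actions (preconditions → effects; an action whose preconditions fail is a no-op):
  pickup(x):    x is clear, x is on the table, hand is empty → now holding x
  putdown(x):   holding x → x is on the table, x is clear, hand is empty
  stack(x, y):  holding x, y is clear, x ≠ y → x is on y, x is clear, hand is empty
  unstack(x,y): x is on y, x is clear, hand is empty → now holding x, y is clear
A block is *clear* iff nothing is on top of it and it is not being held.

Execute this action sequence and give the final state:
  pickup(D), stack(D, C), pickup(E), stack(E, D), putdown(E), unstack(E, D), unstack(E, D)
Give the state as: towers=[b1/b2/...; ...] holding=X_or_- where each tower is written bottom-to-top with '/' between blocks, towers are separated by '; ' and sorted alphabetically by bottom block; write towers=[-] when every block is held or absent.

step 1 (pickup(D)): towers=[A/B/C; E] holding=D
step 2 (stack(D, C)): towers=[A/B/C/D; E] holding=-
step 3 (pickup(E)): towers=[A/B/C/D] holding=E
step 4 (stack(E, D)): towers=[A/B/C/D/E] holding=-
step 5 (putdown(E)) [no-op]: towers=[A/B/C/D/E] holding=-
step 6 (unstack(E, D)): towers=[A/B/C/D] holding=E
step 7 (unstack(E, D)) [no-op]: towers=[A/B/C/D] holding=E

towers=[A/B/C/D] holding=E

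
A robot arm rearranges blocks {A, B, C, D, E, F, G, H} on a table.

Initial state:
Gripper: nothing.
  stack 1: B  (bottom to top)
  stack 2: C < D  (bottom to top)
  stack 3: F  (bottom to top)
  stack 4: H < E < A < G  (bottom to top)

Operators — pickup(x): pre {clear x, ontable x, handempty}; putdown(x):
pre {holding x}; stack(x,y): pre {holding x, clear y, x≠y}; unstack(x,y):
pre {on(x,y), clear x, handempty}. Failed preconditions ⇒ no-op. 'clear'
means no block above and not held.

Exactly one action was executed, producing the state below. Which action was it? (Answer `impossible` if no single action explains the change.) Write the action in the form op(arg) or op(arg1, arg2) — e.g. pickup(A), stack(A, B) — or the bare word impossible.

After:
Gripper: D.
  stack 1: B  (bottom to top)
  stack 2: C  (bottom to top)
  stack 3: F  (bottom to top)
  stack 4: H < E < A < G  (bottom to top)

target: towers=[B; C; F; H/E/A/G] holding=D
     unstack(G, A) → towers=[B; C/D; F; H/E/A] holding=G
         pickup(B) → towers=[C/D; F; H/E/A/G] holding=B
         pickup(F) → towers=[B; C/D; H/E/A/G] holding=F
     unstack(D, C) → towers=[B; C; F; H/E/A/G] holding=D  ← match

unstack(D, C)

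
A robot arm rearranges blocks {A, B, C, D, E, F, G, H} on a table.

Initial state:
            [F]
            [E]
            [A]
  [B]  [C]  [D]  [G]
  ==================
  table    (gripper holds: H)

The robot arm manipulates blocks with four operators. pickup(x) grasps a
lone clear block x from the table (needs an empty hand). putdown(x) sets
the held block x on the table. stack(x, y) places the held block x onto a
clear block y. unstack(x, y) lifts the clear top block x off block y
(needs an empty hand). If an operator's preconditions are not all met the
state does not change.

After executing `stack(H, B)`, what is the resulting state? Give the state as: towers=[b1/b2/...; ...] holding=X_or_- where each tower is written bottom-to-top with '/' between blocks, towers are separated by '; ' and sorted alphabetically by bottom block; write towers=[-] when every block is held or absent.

towers=[B/H; C; D/A/E/F; G] holding=-

before: towers=[B; C; D/A/E/F; G] holding=H
pre[stack(H, B)]: holding(H) yes, clear(B) yes, H≠B yes
all met → apply stack(H, B)
after:  towers=[B/H; C; D/A/E/F; G] holding=-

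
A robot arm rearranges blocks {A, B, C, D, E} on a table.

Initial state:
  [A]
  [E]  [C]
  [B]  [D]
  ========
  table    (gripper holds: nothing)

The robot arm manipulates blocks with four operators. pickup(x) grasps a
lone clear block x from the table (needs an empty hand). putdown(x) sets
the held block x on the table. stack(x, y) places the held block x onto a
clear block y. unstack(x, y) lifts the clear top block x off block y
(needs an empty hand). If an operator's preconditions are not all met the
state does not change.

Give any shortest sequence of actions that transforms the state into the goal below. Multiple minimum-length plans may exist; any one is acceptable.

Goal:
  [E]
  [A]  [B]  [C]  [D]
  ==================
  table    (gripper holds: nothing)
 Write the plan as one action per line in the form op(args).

step 1 (unstack(A, E)): towers=[B/E; D/C] holding=A
step 2 (putdown(A)): towers=[A; B/E; D/C] holding=-
step 3 (unstack(E, B)): towers=[A; B; D/C] holding=E
step 4 (stack(E, A)): towers=[A/E; B; D/C] holding=-
step 5 (unstack(C, D)): towers=[A/E; B; D] holding=C
step 6 (putdown(C)): towers=[A/E; B; C; D] holding=-
goal check: towers=[A/E; B; C; D] holding=- — reached (length 6, optimal by BFS)

unstack(A, E)
putdown(A)
unstack(E, B)
stack(E, A)
unstack(C, D)
putdown(C)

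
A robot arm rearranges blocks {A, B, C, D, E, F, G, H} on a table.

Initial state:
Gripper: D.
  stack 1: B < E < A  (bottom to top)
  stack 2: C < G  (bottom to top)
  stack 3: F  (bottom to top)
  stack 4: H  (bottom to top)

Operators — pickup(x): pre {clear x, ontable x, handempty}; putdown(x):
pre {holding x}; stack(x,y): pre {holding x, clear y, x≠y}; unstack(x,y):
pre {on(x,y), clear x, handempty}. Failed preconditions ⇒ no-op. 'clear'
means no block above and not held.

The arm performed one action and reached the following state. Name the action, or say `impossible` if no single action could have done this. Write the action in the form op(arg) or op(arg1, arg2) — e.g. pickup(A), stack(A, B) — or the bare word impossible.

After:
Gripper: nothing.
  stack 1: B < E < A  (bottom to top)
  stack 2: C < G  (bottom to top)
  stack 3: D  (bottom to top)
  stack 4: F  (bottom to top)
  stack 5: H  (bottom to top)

target: towers=[B/E/A; C/G; D; F; H] holding=-
        putdown(D) → towers=[B/E/A; C/G; D; F; H] holding=-  ← match
       stack(D, G) → towers=[B/E/A; C/G/D; F; H] holding=-
       stack(D, A) → towers=[B/E/A/D; C/G; F; H] holding=-
       stack(D, H) → towers=[B/E/A; C/G; F; H/D] holding=-
       stack(D, F) → towers=[B/E/A; C/G; F/D; H] holding=-

putdown(D)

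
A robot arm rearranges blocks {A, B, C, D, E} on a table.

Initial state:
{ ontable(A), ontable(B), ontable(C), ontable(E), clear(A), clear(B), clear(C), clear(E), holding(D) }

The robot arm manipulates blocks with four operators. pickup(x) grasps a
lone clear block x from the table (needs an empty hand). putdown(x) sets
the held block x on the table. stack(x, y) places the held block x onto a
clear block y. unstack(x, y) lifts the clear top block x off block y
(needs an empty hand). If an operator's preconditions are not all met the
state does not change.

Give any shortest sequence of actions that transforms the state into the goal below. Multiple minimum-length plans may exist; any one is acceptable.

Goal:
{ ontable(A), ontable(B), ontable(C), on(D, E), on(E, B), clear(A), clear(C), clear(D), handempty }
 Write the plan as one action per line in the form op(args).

putdown(D)
pickup(E)
stack(E, B)
pickup(D)
stack(D, E)

step 1 (putdown(D)): towers=[A; B; C; D; E] holding=-
step 2 (pickup(E)): towers=[A; B; C; D] holding=E
step 3 (stack(E, B)): towers=[A; B/E; C; D] holding=-
step 4 (pickup(D)): towers=[A; B/E; C] holding=D
step 5 (stack(D, E)): towers=[A; B/E/D; C] holding=-
goal check: towers=[A; B/E/D; C] holding=- — reached (length 5, optimal by BFS)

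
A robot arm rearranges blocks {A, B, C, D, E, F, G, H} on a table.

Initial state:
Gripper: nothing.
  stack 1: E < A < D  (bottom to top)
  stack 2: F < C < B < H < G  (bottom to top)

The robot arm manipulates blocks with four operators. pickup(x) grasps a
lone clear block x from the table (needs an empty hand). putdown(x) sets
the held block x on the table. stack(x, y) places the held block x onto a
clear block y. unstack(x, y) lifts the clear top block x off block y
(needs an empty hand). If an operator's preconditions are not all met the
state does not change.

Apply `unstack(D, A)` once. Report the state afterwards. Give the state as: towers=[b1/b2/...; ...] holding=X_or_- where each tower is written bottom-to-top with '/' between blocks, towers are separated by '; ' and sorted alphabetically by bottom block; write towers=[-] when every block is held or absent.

towers=[E/A; F/C/B/H/G] holding=D

before: towers=[E/A/D; F/C/B/H/G] holding=-
pre[unstack(D, A)]: on(D,A) yes, clear(D) yes, handempty yes
all met → apply unstack(D, A)
after:  towers=[E/A; F/C/B/H/G] holding=D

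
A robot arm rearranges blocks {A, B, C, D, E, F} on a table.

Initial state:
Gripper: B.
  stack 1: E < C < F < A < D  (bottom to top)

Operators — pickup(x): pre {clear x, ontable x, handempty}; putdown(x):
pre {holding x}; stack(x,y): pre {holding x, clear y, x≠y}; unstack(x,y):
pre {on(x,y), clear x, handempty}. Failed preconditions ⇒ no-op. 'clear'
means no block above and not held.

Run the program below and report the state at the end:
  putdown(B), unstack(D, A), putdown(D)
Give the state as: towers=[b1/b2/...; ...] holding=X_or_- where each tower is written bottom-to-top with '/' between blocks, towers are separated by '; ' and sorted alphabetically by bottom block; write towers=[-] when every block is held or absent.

step 1 (putdown(B)): towers=[B; E/C/F/A/D] holding=-
step 2 (unstack(D, A)): towers=[B; E/C/F/A] holding=D
step 3 (putdown(D)): towers=[B; D; E/C/F/A] holding=-

towers=[B; D; E/C/F/A] holding=-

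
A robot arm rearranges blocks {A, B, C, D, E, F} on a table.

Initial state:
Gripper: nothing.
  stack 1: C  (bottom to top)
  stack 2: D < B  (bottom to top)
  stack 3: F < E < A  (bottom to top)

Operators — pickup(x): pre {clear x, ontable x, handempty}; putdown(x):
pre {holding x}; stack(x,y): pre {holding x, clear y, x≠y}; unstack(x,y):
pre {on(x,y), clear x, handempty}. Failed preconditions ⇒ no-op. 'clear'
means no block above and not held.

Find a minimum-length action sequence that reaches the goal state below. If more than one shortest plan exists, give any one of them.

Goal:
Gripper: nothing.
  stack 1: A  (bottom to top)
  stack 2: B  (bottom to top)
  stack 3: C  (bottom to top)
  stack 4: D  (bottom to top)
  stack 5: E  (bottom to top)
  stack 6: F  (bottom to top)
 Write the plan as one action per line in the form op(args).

unstack(B, D)
putdown(B)
unstack(A, E)
putdown(A)
unstack(E, F)
putdown(E)

step 1 (unstack(B, D)): towers=[C; D; F/E/A] holding=B
step 2 (putdown(B)): towers=[B; C; D; F/E/A] holding=-
step 3 (unstack(A, E)): towers=[B; C; D; F/E] holding=A
step 4 (putdown(A)): towers=[A; B; C; D; F/E] holding=-
step 5 (unstack(E, F)): towers=[A; B; C; D; F] holding=E
step 6 (putdown(E)): towers=[A; B; C; D; E; F] holding=-
goal check: towers=[A; B; C; D; E; F] holding=- — reached (length 6, optimal by BFS)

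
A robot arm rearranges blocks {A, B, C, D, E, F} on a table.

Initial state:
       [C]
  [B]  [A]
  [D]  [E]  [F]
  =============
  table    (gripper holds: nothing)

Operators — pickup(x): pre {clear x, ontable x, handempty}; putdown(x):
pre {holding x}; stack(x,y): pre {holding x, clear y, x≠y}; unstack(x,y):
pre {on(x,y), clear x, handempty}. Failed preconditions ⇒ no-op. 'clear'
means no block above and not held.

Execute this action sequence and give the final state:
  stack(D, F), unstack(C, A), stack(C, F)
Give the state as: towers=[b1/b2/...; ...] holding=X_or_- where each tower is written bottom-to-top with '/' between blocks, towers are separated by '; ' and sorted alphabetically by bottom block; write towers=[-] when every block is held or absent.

step 1 (stack(D, F)) [no-op]: towers=[D/B; E/A/C; F] holding=-
step 2 (unstack(C, A)): towers=[D/B; E/A; F] holding=C
step 3 (stack(C, F)): towers=[D/B; E/A; F/C] holding=-

towers=[D/B; E/A; F/C] holding=-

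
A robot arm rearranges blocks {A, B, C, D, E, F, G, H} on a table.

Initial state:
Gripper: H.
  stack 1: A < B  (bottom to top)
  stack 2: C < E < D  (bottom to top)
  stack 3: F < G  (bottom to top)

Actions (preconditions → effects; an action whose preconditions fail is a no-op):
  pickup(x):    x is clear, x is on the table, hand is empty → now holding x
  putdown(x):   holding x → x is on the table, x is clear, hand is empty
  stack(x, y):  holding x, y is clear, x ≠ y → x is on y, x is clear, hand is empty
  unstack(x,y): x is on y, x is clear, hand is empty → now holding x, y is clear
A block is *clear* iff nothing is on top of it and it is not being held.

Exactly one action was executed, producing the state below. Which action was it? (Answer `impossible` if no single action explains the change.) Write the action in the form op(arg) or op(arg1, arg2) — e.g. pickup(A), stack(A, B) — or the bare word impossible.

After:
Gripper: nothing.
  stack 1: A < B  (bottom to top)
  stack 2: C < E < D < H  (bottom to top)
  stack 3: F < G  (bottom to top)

target: towers=[A/B; C/E/D/H; F/G] holding=-
        putdown(H) → towers=[A/B; C/E/D; F/G; H] holding=-
       stack(H, G) → towers=[A/B; C/E/D; F/G/H] holding=-
       stack(H, B) → towers=[A/B/H; C/E/D; F/G] holding=-
       stack(H, D) → towers=[A/B; C/E/D/H; F/G] holding=-  ← match

stack(H, D)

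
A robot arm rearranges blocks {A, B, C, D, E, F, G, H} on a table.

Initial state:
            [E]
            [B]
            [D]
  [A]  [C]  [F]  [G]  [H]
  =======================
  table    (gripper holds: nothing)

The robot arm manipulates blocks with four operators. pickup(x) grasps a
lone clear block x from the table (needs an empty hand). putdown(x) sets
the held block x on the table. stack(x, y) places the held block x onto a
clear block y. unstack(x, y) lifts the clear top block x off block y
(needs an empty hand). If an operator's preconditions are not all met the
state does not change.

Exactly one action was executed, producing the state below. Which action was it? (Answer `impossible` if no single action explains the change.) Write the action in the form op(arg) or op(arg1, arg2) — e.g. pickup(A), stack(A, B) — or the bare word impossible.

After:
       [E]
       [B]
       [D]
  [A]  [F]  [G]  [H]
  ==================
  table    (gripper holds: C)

target: towers=[A; F/D/B/E; G; H] holding=C
         pickup(G) → towers=[A; C; F/D/B/E; H] holding=G
         pickup(A) → towers=[C; F/D/B/E; G; H] holding=A
     unstack(E, B) → towers=[A; C; F/D/B; G; H] holding=E
         pickup(H) → towers=[A; C; F/D/B/E; G] holding=H
         pickup(C) → towers=[A; F/D/B/E; G; H] holding=C  ← match

pickup(C)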